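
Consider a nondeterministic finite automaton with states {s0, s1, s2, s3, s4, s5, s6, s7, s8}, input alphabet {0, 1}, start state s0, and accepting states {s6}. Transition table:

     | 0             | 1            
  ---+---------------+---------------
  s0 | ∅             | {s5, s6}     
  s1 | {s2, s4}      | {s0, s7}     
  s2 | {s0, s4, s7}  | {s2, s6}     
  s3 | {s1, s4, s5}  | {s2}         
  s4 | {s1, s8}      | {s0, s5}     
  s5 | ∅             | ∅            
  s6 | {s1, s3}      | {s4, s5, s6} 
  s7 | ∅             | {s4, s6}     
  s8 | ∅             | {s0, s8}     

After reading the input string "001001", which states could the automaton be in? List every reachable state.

∅

Start in {s0}.
Read '0': {s0} → ∅.
The set is empty and remains empty for the remaining 5 symbols.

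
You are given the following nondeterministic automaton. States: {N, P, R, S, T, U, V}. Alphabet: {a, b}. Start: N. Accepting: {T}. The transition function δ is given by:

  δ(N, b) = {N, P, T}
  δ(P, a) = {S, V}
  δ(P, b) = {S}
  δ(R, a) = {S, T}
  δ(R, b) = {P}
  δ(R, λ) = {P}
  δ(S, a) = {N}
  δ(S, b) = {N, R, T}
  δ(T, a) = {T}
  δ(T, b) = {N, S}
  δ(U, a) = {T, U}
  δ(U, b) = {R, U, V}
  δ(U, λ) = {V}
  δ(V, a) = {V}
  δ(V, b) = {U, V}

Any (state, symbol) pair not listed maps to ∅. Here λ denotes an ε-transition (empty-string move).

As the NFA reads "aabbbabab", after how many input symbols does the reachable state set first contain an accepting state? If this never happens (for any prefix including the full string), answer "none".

none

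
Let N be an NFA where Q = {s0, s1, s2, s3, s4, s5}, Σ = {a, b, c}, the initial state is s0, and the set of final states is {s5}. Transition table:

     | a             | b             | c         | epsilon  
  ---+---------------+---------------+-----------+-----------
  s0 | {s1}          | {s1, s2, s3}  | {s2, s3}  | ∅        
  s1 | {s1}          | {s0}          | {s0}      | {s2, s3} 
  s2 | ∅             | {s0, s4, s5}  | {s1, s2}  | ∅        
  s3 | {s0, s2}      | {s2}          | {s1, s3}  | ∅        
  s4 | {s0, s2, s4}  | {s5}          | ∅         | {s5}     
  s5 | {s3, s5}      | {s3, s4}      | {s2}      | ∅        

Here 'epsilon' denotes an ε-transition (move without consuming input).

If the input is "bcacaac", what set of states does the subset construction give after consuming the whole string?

{s0, s1, s2, s3}

Start in {s0}.
Read 'b': {s0} → {s1, s2, s3}.
Read 'c': {s1, s2, s3} → {s0, s1, s2, s3}.
Read 'a': {s0, s1, s2, s3} → {s0, s1, s2, s3}.
Read 'c': {s0, s1, s2, s3} → {s0, s1, s2, s3}.
Read 'a': {s0, s1, s2, s3} → {s0, s1, s2, s3}.
Read 'a': {s0, s1, s2, s3} → {s0, s1, s2, s3}.
Read 'c': {s0, s1, s2, s3} → {s0, s1, s2, s3}.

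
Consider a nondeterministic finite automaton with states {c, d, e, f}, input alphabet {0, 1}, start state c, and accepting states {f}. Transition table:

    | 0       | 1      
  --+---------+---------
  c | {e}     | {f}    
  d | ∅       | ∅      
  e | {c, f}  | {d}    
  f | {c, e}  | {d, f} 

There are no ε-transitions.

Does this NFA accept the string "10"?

Start in {c}.
Read '1': c→{f}; now {f}.
Read '0': f→{c, e}; now {c, e}.
The final set {c, e} contains no accepting state.

No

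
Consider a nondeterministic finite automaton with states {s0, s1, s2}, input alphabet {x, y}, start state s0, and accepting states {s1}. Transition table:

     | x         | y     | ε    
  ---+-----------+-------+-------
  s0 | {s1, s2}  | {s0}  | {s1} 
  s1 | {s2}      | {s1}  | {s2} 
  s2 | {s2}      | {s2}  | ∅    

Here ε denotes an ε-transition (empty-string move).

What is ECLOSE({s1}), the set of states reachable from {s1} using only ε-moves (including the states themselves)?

{s1, s2}

Begin with {s1}.
ε-move s1 → s2; add s2.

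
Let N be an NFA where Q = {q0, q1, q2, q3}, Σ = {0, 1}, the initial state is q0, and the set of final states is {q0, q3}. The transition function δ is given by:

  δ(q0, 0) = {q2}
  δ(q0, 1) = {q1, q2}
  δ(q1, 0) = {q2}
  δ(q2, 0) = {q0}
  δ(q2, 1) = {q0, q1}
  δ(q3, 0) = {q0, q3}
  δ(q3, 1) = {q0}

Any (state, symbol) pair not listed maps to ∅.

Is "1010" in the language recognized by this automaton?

Start in {q0}.
Read '1': q0→{q1, q2}; now {q1, q2}.
Read '0': q1→{q2}, q2→{q0}; now {q0, q2}.
Read '1': q0→{q1, q2}, q2→{q0, q1}; now {q0, q1, q2}.
Read '0': q0→{q2}, q1→{q2}, q2→{q0}; now {q0, q2}.
The final set {q0, q2} contains the accepting state q0.

Yes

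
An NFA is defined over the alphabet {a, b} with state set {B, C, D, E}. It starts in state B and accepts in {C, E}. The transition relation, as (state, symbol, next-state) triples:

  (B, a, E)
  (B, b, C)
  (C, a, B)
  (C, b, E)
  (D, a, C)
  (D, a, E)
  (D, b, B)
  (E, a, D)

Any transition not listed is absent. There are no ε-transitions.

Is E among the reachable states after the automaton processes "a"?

Yes

Start in {B}.
Read 'a': {B} → {E}.
State E is in {E}.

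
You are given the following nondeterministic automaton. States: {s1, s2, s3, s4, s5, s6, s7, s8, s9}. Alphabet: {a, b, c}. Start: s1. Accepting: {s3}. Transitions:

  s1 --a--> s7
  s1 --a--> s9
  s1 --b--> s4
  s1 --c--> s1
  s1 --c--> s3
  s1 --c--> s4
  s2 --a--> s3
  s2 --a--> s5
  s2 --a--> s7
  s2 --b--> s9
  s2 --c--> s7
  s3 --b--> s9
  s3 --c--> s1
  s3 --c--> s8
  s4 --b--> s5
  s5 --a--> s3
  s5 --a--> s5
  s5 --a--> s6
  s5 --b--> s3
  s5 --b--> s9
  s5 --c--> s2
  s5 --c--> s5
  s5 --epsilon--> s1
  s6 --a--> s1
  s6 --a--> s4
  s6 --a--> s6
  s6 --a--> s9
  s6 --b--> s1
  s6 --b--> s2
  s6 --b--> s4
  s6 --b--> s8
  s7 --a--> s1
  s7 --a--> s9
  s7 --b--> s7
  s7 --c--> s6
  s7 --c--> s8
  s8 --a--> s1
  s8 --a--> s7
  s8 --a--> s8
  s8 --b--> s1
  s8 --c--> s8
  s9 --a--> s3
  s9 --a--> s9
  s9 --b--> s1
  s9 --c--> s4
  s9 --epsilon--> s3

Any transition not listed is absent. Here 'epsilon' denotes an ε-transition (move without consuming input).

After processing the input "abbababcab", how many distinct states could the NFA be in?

8

Start in {s1}.
Read 'a': s1→{s7, s9}; union {s7, s9}; ε-closure = {s3, s7, s9}.
Read 'b': s3→{s9}, s7→{s7}, s9→{s1}; union {s1, s7, s9}; ε-closure = {s1, s3, s7, s9}.
Read 'b': s1→{s4}, s3→{s9}, s7→{s7}, s9→{s1}; union {s1, s4, s7, s9}; ε-closure = {s1, s3, s4, s7, s9}.
Read 'a': s1→{s7, s9}, s3→∅, s4→∅, s7→{s1, s9}, s9→{s3, s9}; now {s1, s3, s7, s9}.
Read 'b': s1→{s4}, s3→{s9}, s7→{s7}, s9→{s1}; union {s1, s4, s7, s9}; ε-closure = {s1, s3, s4, s7, s9}.
Read 'a': s1→{s7, s9}, s3→∅, s4→∅, s7→{s1, s9}, s9→{s3, s9}; now {s1, s3, s7, s9}.
Read 'b': s1→{s4}, s3→{s9}, s7→{s7}, s9→{s1}; union {s1, s4, s7, s9}; ε-closure = {s1, s3, s4, s7, s9}.
Read 'c': s1→{s1, s3, s4}, s3→{s1, s8}, s4→∅, s7→{s6, s8}, s9→{s4}; now {s1, s3, s4, s6, s8}.
Read 'a': s1→{s7, s9}, s3→∅, s4→∅, s6→{s1, s4, s6, s9}, s8→{s1, s7, s8}; union {s1, s4, s6, s7, s8, s9}; ε-closure = {s1, s3, s4, s6, s7, s8, s9}.
Read 'b': s1→{s4}, s3→{s9}, s4→{s5}, s6→{s1, s2, s4, s8}, s7→{s7}, s8→{s1}, s9→{s1}; union {s1, s2, s4, s5, s7, s8, s9}; ε-closure = {s1, s2, s3, s4, s5, s7, s8, s9}.
That set has 8 states.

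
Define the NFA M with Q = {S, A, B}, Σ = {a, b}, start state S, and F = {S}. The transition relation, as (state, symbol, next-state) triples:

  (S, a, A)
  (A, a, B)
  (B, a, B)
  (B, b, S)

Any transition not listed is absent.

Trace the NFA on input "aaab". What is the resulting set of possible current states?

{S}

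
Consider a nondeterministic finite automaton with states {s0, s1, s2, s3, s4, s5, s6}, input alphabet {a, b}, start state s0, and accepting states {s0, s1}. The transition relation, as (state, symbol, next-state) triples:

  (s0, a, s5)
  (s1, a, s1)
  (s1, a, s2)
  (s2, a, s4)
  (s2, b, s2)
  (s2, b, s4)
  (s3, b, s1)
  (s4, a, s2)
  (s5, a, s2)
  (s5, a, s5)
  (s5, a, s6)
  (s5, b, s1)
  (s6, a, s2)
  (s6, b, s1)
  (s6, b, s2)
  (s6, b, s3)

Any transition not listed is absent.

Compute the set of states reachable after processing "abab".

Start in {s0}.
Read 'a': {s0} → {s5}.
Read 'b': {s5} → {s1}.
Read 'a': {s1} → {s1, s2}.
Read 'b': {s1, s2} → {s2, s4}.

{s2, s4}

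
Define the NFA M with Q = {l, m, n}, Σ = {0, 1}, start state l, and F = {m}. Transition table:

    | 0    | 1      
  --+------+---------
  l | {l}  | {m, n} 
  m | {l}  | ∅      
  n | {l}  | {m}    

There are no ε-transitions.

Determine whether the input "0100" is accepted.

Start in {l}.
Read '0': {l} → {l}.
Read '1': {l} → {m, n}.
Read '0': {m, n} → {l}.
Read '0': {l} → {l}.
The final set {l} contains no accepting state.

No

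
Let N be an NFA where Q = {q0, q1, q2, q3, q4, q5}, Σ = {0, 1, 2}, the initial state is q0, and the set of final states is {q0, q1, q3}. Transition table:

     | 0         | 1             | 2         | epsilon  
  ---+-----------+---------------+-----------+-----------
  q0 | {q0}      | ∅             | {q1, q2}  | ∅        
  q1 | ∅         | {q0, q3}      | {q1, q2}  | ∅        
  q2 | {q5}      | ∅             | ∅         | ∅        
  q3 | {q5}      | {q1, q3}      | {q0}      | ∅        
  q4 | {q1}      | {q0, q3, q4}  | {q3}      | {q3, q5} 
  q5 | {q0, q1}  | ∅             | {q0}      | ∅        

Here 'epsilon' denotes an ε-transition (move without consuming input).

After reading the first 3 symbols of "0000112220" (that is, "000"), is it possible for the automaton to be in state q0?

Yes

Start in {q0}.
Read '0': {q0} → {q0}.
Read '0': {q0} → {q0}.
Read '0': {q0} → {q0}.
State q0 is in {q0}.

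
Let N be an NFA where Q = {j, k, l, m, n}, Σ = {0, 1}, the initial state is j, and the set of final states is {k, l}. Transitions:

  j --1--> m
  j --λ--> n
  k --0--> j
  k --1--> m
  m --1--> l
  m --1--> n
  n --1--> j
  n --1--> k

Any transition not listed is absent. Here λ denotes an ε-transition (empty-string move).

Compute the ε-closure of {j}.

{j, n}

Begin with {j}.
ε-move j → n; add n.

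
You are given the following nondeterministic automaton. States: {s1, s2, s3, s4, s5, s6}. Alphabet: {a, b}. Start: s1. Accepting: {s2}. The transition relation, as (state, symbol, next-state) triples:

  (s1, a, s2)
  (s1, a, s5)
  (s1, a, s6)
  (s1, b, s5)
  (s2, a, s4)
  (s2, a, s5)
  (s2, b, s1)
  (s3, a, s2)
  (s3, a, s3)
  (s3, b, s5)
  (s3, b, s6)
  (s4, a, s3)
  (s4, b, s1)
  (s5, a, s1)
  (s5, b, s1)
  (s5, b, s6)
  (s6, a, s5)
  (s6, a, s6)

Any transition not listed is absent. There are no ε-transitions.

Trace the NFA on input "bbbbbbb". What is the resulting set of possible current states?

Start in {s1}.
Read 'b': s1→{s5}; now {s5}.
Read 'b': s5→{s1, s6}; now {s1, s6}.
Read 'b': s1→{s5}, s6→∅; now {s5}.
Read 'b': s5→{s1, s6}; now {s1, s6}.
Read 'b': s1→{s5}, s6→∅; now {s5}.
Read 'b': s5→{s1, s6}; now {s1, s6}.
Read 'b': s1→{s5}, s6→∅; now {s5}.

{s5}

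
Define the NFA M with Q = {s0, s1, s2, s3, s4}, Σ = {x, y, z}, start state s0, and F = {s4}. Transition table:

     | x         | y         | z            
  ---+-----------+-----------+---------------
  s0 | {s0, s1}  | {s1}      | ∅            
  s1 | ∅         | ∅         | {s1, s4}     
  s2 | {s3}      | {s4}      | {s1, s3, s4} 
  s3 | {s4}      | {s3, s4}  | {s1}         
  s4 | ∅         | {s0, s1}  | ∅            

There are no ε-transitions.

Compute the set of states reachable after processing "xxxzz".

{s1, s4}

Start in {s0}.
Read 'x': s0→{s0, s1}; now {s0, s1}.
Read 'x': s0→{s0, s1}, s1→∅; now {s0, s1}.
Read 'x': s0→{s0, s1}, s1→∅; now {s0, s1}.
Read 'z': s0→∅, s1→{s1, s4}; now {s1, s4}.
Read 'z': s1→{s1, s4}, s4→∅; now {s1, s4}.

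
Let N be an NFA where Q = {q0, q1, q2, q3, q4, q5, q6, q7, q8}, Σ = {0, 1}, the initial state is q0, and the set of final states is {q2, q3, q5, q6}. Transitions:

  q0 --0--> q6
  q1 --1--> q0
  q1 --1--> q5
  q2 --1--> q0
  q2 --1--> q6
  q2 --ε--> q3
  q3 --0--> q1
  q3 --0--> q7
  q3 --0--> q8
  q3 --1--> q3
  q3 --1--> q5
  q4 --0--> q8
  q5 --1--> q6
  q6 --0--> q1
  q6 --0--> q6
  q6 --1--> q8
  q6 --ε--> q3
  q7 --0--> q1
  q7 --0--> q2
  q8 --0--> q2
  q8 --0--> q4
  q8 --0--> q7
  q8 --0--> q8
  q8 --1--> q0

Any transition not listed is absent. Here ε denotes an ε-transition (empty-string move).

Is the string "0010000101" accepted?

Yes

Start in {q0}.
Read '0': {q0} → {q3, q6}.
Read '0': {q3, q6} → {q1, q3, q6, q7, q8}.
Read '1': {q1, q3, q6, q7, q8} → {q0, q3, q5, q8}.
Read '0': {q0, q3, q5, q8} → {q1, q2, q3, q4, q6, q7, q8}.
Read '0': {q1, q2, q3, q4, q6, q7, q8} → {q1, q2, q3, q4, q6, q7, q8}.
Read '0': {q1, q2, q3, q4, q6, q7, q8} → {q1, q2, q3, q4, q6, q7, q8}.
Read '0': {q1, q2, q3, q4, q6, q7, q8} → {q1, q2, q3, q4, q6, q7, q8}.
Read '1': {q1, q2, q3, q4, q6, q7, q8} → {q0, q3, q5, q6, q8}.
Read '0': {q0, q3, q5, q6, q8} → {q1, q2, q3, q4, q6, q7, q8}.
Read '1': {q1, q2, q3, q4, q6, q7, q8} → {q0, q3, q5, q6, q8}.
The final set {q0, q3, q5, q6, q8} contains the accepting states q3, q5, q6.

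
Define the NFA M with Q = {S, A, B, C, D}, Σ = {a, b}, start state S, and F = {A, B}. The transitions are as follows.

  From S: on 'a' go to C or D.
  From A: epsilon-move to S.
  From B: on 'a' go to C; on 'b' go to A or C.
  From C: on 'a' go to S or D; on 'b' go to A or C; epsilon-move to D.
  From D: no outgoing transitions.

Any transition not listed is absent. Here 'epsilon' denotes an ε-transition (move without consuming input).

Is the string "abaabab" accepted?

Yes

Start in {S}.
Read 'a': S→{C, D}; now {C, D}.
Read 'b': C→{A, C}, D→∅; union {A, C}; ε-closure = {S, A, C, D}.
Read 'a': S→{C, D}, A→∅, C→{S, D}, D→∅; now {S, C, D}.
Read 'a': S→{C, D}, C→{S, D}, D→∅; now {S, C, D}.
Read 'b': S→∅, C→{A, C}, D→∅; union {A, C}; ε-closure = {S, A, C, D}.
Read 'a': S→{C, D}, A→∅, C→{S, D}, D→∅; now {S, C, D}.
Read 'b': S→∅, C→{A, C}, D→∅; union {A, C}; ε-closure = {S, A, C, D}.
The final set {S, A, C, D} contains the accepting state A.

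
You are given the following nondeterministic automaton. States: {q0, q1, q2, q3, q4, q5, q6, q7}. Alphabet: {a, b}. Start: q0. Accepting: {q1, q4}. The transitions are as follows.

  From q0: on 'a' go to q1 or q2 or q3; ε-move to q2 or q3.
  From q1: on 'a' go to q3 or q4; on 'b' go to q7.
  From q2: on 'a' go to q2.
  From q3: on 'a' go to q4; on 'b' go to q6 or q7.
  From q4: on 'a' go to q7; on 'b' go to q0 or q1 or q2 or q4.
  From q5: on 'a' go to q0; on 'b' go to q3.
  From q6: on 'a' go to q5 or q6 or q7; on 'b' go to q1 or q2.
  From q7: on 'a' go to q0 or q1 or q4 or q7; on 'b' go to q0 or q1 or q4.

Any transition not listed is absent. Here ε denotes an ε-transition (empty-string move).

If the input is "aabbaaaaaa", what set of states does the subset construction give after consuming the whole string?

{q0, q1, q2, q3, q4, q5, q6, q7}

Start: ε-closure({q0}) = {q0, q2, q3}.
Read 'a': q0→{q1, q2, q3}, q2→{q2}, q3→{q4}; now {q1, q2, q3, q4}.
Read 'a': q1→{q3, q4}, q2→{q2}, q3→{q4}, q4→{q7}; now {q2, q3, q4, q7}.
Read 'b': q2→∅, q3→{q6, q7}, q4→{q0, q1, q2, q4}, q7→{q0, q1, q4}; union {q0, q1, q2, q4, q6, q7}; ε-closure = {q0, q1, q2, q3, q4, q6, q7}.
Read 'b': q0→∅, q1→{q7}, q2→∅, q3→{q6, q7}, q4→{q0, q1, q2, q4}, q6→{q1, q2}, q7→{q0, q1, q4}; union {q0, q1, q2, q4, q6, q7}; ε-closure = {q0, q1, q2, q3, q4, q6, q7}.
Read 'a': q0→{q1, q2, q3}, q1→{q3, q4}, q2→{q2}, q3→{q4}, q4→{q7}, q6→{q5, q6, q7}, q7→{q0, q1, q4, q7}; now {q0, q1, q2, q3, q4, q5, q6, q7}.
Read 'a': q0→{q1, q2, q3}, q1→{q3, q4}, q2→{q2}, q3→{q4}, q4→{q7}, q5→{q0}, q6→{q5, q6, q7}, q7→{q0, q1, q4, q7}; now {q0, q1, q2, q3, q4, q5, q6, q7}.
Read 'a': q0→{q1, q2, q3}, q1→{q3, q4}, q2→{q2}, q3→{q4}, q4→{q7}, q5→{q0}, q6→{q5, q6, q7}, q7→{q0, q1, q4, q7}; now {q0, q1, q2, q3, q4, q5, q6, q7}.
Read 'a': q0→{q1, q2, q3}, q1→{q3, q4}, q2→{q2}, q3→{q4}, q4→{q7}, q5→{q0}, q6→{q5, q6, q7}, q7→{q0, q1, q4, q7}; now {q0, q1, q2, q3, q4, q5, q6, q7}.
Read 'a': q0→{q1, q2, q3}, q1→{q3, q4}, q2→{q2}, q3→{q4}, q4→{q7}, q5→{q0}, q6→{q5, q6, q7}, q7→{q0, q1, q4, q7}; now {q0, q1, q2, q3, q4, q5, q6, q7}.
Read 'a': q0→{q1, q2, q3}, q1→{q3, q4}, q2→{q2}, q3→{q4}, q4→{q7}, q5→{q0}, q6→{q5, q6, q7}, q7→{q0, q1, q4, q7}; now {q0, q1, q2, q3, q4, q5, q6, q7}.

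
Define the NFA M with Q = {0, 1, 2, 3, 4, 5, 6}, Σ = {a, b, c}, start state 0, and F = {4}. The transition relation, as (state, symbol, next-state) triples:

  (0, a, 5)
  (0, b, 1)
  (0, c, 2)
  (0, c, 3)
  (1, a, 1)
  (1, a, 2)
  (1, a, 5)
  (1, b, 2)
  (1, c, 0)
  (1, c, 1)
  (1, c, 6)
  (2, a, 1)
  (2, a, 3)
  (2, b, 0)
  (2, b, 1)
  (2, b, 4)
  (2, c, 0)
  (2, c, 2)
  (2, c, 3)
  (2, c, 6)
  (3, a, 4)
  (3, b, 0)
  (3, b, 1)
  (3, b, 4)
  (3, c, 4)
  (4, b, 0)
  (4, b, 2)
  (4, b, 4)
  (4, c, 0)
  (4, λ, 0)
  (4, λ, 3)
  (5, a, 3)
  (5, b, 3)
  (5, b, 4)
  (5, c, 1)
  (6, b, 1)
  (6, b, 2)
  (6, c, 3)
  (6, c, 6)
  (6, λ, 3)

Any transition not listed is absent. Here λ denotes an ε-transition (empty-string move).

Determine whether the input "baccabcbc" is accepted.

Start in {0}.
Read 'b': {0} → {1}.
Read 'a': {1} → {1, 2, 5}.
Read 'c': {1, 2, 5} → {0, 1, 2, 3, 6}.
Read 'c': {0, 1, 2, 3, 6} → {0, 1, 2, 3, 4, 6}.
Read 'a': {0, 1, 2, 3, 4, 6} → {0, 1, 2, 3, 4, 5}.
Read 'b': {0, 1, 2, 3, 4, 5} → {0, 1, 2, 3, 4}.
Read 'c': {0, 1, 2, 3, 4} → {0, 1, 2, 3, 4, 6}.
Read 'b': {0, 1, 2, 3, 4, 6} → {0, 1, 2, 3, 4}.
Read 'c': {0, 1, 2, 3, 4} → {0, 1, 2, 3, 4, 6}.
The final set {0, 1, 2, 3, 4, 6} contains the accepting state 4.

Yes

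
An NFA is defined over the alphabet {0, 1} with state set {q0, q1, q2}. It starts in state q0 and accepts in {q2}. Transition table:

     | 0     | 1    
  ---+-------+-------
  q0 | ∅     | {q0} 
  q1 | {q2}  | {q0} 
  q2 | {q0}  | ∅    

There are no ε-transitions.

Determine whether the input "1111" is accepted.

No

Start in {q0}.
Read '1': {q0} → {q0}.
Read '1': {q0} → {q0}.
Read '1': {q0} → {q0}.
Read '1': {q0} → {q0}.
The final set {q0} contains no accepting state.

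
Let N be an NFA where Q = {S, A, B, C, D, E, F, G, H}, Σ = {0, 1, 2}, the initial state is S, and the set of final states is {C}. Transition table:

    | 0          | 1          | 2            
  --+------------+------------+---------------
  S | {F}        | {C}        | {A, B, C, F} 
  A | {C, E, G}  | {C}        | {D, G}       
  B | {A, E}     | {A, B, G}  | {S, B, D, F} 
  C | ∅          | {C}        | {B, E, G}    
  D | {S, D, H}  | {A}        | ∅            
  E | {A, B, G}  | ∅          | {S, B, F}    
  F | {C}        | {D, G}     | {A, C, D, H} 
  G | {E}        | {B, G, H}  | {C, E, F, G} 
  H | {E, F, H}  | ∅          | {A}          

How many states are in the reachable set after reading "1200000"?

5

Start in {S}.
Read '1': S→{C}; now {C}.
Read '2': C→{B, E, G}; now {B, E, G}.
Read '0': B→{A, E}, E→{A, B, G}, G→{E}; now {A, B, E, G}.
Read '0': A→{C, E, G}, B→{A, E}, E→{A, B, G}, G→{E}; now {A, B, C, E, G}.
Read '0': A→{C, E, G}, B→{A, E}, C→∅, E→{A, B, G}, G→{E}; now {A, B, C, E, G}.
Read '0': A→{C, E, G}, B→{A, E}, C→∅, E→{A, B, G}, G→{E}; now {A, B, C, E, G}.
Read '0': A→{C, E, G}, B→{A, E}, C→∅, E→{A, B, G}, G→{E}; now {A, B, C, E, G}.
That set has 5 states.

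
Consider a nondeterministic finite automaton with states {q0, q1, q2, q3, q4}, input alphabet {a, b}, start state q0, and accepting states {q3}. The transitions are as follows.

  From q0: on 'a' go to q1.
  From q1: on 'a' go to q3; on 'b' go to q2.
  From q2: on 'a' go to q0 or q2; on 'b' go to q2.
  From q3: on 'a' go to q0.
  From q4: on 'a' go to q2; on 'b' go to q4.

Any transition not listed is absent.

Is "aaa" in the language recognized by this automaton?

No

Start in {q0}.
Read 'a': {q0} → {q1}.
Read 'a': {q1} → {q3}.
Read 'a': {q3} → {q0}.
The final set {q0} contains no accepting state.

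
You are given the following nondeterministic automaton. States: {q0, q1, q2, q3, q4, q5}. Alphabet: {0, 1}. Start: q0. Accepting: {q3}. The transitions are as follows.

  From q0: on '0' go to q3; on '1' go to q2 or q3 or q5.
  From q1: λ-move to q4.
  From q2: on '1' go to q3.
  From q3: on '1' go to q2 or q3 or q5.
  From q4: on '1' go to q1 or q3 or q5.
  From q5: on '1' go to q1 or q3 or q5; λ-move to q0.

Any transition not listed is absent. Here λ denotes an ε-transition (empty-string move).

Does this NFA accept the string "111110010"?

No

Start in {q0}.
Read '1': q0→{q2, q3, q5}; union {q2, q3, q5}; ε-closure = {q0, q2, q3, q5}.
Read '1': q0→{q2, q3, q5}, q2→{q3}, q3→{q2, q3, q5}, q5→{q1, q3, q5}; union {q1, q2, q3, q5}; ε-closure = {q0, q1, q2, q3, q4, q5}.
Read '1': q0→{q2, q3, q5}, q1→∅, q2→{q3}, q3→{q2, q3, q5}, q4→{q1, q3, q5}, q5→{q1, q3, q5}; union {q1, q2, q3, q5}; ε-closure = {q0, q1, q2, q3, q4, q5}.
Read '1': q0→{q2, q3, q5}, q1→∅, q2→{q3}, q3→{q2, q3, q5}, q4→{q1, q3, q5}, q5→{q1, q3, q5}; union {q1, q2, q3, q5}; ε-closure = {q0, q1, q2, q3, q4, q5}.
Read '1': q0→{q2, q3, q5}, q1→∅, q2→{q3}, q3→{q2, q3, q5}, q4→{q1, q3, q5}, q5→{q1, q3, q5}; union {q1, q2, q3, q5}; ε-closure = {q0, q1, q2, q3, q4, q5}.
Read '0': q0→{q3}, q1→∅, q2→∅, q3→∅, q4→∅, q5→∅; now {q3}.
Read '0': q3→∅; now ∅.
The set is empty and remains empty for the remaining 2 symbols.
The final set ∅ contains no accepting state.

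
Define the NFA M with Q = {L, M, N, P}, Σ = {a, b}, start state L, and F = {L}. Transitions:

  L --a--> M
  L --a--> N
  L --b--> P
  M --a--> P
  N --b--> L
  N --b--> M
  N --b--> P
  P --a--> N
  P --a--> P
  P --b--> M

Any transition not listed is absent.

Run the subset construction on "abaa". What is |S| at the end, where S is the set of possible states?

2

Start in {L}.
Read 'a': {L} → {M, N}.
Read 'b': {M, N} → {L, M, P}.
Read 'a': {L, M, P} → {M, N, P}.
Read 'a': {M, N, P} → {N, P}.
That set has 2 states.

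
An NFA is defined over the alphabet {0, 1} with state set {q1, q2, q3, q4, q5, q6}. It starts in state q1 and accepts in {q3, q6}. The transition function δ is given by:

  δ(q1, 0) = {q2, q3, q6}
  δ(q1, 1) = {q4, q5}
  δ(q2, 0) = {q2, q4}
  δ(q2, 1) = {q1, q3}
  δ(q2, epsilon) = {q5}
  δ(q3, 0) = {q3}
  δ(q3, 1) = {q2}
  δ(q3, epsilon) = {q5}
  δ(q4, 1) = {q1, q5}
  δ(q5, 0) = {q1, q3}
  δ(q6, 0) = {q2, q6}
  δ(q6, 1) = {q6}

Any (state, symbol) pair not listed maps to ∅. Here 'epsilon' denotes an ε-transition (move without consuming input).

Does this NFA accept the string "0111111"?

Start in {q1}.
Read '0': q1→{q2, q3, q6}; union {q2, q3, q6}; ε-closure = {q2, q3, q5, q6}.
Read '1': q2→{q1, q3}, q3→{q2}, q5→∅, q6→{q6}; union {q1, q2, q3, q6}; ε-closure = {q1, q2, q3, q5, q6}.
Read '1': q1→{q4, q5}, q2→{q1, q3}, q3→{q2}, q5→∅, q6→{q6}; now {q1, q2, q3, q4, q5, q6}.
Read '1': q1→{q4, q5}, q2→{q1, q3}, q3→{q2}, q4→{q1, q5}, q5→∅, q6→{q6}; now {q1, q2, q3, q4, q5, q6}.
Read '1': q1→{q4, q5}, q2→{q1, q3}, q3→{q2}, q4→{q1, q5}, q5→∅, q6→{q6}; now {q1, q2, q3, q4, q5, q6}.
Read '1': q1→{q4, q5}, q2→{q1, q3}, q3→{q2}, q4→{q1, q5}, q5→∅, q6→{q6}; now {q1, q2, q3, q4, q5, q6}.
Read '1': q1→{q4, q5}, q2→{q1, q3}, q3→{q2}, q4→{q1, q5}, q5→∅, q6→{q6}; now {q1, q2, q3, q4, q5, q6}.
The final set {q1, q2, q3, q4, q5, q6} contains the accepting states q3, q6.

Yes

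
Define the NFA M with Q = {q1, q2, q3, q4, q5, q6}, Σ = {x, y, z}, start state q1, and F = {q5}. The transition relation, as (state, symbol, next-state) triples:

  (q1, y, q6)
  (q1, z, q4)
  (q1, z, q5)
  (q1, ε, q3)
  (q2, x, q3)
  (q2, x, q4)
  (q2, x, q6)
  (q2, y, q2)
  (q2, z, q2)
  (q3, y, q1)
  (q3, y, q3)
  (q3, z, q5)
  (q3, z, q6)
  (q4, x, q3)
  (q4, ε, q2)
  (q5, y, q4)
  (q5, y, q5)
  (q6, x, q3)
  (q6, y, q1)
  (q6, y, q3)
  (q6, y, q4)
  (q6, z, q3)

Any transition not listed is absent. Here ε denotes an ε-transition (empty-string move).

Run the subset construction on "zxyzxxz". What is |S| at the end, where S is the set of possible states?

Start: ε-closure({q1}) = {q1, q3}.
Read 'z': q1→{q4, q5}, q3→{q5, q6}; union {q4, q5, q6}; ε-closure = {q2, q4, q5, q6}.
Read 'x': q2→{q3, q4, q6}, q4→{q3}, q5→∅, q6→{q3}; union {q3, q4, q6}; ε-closure = {q2, q3, q4, q6}.
Read 'y': q2→{q2}, q3→{q1, q3}, q4→∅, q6→{q1, q3, q4}; now {q1, q2, q3, q4}.
Read 'z': q1→{q4, q5}, q2→{q2}, q3→{q5, q6}, q4→∅; now {q2, q4, q5, q6}.
Read 'x': q2→{q3, q4, q6}, q4→{q3}, q5→∅, q6→{q3}; union {q3, q4, q6}; ε-closure = {q2, q3, q4, q6}.
Read 'x': q2→{q3, q4, q6}, q3→∅, q4→{q3}, q6→{q3}; union {q3, q4, q6}; ε-closure = {q2, q3, q4, q6}.
Read 'z': q2→{q2}, q3→{q5, q6}, q4→∅, q6→{q3}; now {q2, q3, q5, q6}.
That set has 4 states.

4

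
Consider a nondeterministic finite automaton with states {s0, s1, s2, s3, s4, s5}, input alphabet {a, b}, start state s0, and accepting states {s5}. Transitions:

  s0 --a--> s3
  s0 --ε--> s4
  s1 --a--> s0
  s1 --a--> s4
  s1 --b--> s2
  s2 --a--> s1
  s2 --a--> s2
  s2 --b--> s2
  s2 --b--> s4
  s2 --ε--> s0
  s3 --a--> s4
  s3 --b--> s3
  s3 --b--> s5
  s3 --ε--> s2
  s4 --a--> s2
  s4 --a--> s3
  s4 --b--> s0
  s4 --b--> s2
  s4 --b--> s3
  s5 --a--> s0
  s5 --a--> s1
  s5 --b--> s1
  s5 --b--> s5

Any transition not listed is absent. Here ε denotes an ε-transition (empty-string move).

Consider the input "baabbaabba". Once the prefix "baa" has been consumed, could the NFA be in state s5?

Start: ε-closure({s0}) = {s0, s4}.
Read 'b': {s0, s4} → {s0, s2, s3, s4}.
Read 'a': {s0, s2, s3, s4} → {s0, s1, s2, s3, s4}.
Read 'a': {s0, s1, s2, s3, s4} → {s0, s1, s2, s3, s4}.
State s5 is not in {s0, s1, s2, s3, s4}.

No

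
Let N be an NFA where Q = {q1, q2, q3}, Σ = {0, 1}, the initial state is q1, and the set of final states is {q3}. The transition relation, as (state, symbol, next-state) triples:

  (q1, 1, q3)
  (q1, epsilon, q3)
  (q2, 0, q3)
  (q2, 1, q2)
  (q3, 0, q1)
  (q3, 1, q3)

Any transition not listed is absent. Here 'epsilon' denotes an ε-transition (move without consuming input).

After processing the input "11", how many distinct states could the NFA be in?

1

Start: ε-closure({q1}) = {q1, q3}.
Read '1': q1→{q3}, q3→{q3}; now {q3}.
Read '1': q3→{q3}; now {q3}.
That set has 1 state.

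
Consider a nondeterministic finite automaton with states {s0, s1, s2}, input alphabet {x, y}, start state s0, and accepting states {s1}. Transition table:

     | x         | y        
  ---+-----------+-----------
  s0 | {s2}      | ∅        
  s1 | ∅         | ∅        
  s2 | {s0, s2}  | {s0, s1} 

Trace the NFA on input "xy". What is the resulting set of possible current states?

{s0, s1}

Start in {s0}.
Read 'x': {s0} → {s2}.
Read 'y': {s2} → {s0, s1}.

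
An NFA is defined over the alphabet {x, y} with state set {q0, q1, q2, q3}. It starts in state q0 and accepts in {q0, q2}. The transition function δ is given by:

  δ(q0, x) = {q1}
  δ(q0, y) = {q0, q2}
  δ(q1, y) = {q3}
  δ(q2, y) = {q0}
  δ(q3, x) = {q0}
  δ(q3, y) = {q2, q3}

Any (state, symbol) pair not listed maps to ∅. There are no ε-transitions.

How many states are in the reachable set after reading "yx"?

1

Start in {q0}.
Read 'y': q0→{q0, q2}; now {q0, q2}.
Read 'x': q0→{q1}, q2→∅; now {q1}.
That set has 1 state.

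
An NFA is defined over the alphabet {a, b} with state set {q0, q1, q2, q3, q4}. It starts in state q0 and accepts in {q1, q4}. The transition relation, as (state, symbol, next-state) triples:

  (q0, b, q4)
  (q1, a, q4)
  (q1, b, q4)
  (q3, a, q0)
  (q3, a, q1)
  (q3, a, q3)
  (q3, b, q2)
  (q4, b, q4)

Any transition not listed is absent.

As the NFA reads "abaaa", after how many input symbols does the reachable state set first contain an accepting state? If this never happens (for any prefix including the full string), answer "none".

none

Start in {q0}.
Read 'a': q0→∅; now ∅.
The set is empty and remains empty for the remaining 4 symbols.
No reachable set along the way intersects F.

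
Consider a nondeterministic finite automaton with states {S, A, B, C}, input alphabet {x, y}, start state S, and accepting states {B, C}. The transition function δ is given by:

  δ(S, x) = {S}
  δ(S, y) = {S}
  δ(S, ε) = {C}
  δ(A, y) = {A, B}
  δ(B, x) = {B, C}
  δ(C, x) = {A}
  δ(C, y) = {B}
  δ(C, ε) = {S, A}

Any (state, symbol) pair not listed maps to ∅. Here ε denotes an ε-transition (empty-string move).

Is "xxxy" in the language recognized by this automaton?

Yes

Start: ε-closure({S}) = {S, A, C}.
Read 'x': {S, A, C} → {S, A, C}.
Read 'x': {S, A, C} → {S, A, C}.
Read 'x': {S, A, C} → {S, A, C}.
Read 'y': {S, A, C} → {S, A, B, C}.
The final set {S, A, B, C} contains the accepting states B, C.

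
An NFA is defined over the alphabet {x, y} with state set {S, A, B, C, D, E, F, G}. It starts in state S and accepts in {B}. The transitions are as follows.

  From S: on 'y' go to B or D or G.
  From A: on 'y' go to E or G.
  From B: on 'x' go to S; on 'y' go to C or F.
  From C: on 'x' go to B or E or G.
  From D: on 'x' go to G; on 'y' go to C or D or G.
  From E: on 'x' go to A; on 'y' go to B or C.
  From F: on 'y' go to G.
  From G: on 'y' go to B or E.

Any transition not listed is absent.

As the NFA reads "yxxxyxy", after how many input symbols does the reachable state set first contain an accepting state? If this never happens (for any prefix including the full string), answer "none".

1

Start in {S}.
Read 'y': {S} → {B, D, G}.
None of the earlier sets intersect F, but {B, D, G} does.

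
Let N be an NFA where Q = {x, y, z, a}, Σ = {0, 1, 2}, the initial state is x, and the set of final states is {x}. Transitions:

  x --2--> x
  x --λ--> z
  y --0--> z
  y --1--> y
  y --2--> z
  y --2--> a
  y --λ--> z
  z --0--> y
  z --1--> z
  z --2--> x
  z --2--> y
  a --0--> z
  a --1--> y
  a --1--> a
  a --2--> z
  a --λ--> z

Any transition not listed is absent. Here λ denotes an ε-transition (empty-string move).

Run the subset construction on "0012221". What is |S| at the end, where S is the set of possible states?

3

Start: ε-closure({x}) = {x, z}.
Read '0': x→∅, z→{y}; union {y}; ε-closure = {y, z}.
Read '0': y→{z}, z→{y}; now {y, z}.
Read '1': y→{y}, z→{z}; now {y, z}.
Read '2': y→{z, a}, z→{x, y}; now {x, y, z, a}.
Read '2': x→{x}, y→{z, a}, z→{x, y}, a→{z}; now {x, y, z, a}.
Read '2': x→{x}, y→{z, a}, z→{x, y}, a→{z}; now {x, y, z, a}.
Read '1': x→∅, y→{y}, z→{z}, a→{y, a}; now {y, z, a}.
That set has 3 states.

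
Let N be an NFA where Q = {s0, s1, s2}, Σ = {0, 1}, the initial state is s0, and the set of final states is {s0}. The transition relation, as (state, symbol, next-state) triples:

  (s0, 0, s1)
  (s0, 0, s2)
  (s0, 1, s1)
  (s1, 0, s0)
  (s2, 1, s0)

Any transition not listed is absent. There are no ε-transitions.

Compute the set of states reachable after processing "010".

{s1, s2}

Start in {s0}.
Read '0': {s0} → {s1, s2}.
Read '1': {s1, s2} → {s0}.
Read '0': {s0} → {s1, s2}.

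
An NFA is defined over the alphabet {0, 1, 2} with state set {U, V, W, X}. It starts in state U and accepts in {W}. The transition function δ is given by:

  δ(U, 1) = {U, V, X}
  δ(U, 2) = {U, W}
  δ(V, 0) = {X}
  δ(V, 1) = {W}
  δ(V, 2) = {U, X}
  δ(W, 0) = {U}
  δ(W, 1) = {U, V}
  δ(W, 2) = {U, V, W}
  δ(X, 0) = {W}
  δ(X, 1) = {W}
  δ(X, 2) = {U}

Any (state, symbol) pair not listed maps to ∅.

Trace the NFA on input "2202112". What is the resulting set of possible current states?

{U, V, W, X}

Start in {U}.
Read '2': {U} → {U, W}.
Read '2': {U, W} → {U, V, W}.
Read '0': {U, V, W} → {U, X}.
Read '2': {U, X} → {U, W}.
Read '1': {U, W} → {U, V, X}.
Read '1': {U, V, X} → {U, V, W, X}.
Read '2': {U, V, W, X} → {U, V, W, X}.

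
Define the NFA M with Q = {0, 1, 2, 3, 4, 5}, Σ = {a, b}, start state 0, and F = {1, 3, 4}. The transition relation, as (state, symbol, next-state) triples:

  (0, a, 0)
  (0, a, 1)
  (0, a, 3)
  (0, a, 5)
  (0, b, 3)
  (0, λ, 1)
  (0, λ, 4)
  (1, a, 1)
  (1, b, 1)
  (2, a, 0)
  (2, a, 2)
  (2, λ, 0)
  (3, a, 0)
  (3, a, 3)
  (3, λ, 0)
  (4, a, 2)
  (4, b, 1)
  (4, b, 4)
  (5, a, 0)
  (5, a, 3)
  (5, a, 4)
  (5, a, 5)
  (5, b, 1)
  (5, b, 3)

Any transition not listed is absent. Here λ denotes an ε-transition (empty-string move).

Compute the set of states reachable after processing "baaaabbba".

{0, 1, 2, 3, 4, 5}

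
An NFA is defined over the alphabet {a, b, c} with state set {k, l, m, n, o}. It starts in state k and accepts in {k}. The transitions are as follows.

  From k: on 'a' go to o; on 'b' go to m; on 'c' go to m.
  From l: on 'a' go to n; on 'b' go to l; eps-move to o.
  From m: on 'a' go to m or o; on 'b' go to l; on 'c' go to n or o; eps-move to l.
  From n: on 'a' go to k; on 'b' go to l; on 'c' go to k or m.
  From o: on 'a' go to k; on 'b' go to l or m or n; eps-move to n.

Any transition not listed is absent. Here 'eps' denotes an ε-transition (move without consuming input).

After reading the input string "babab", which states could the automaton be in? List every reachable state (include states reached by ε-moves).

Start in {k}.
Read 'b': {k} → {l, m, n, o}.
Read 'a': {l, m, n, o} → {k, l, m, n, o}.
Read 'b': {k, l, m, n, o} → {l, m, n, o}.
Read 'a': {l, m, n, o} → {k, l, m, n, o}.
Read 'b': {k, l, m, n, o} → {l, m, n, o}.

{l, m, n, o}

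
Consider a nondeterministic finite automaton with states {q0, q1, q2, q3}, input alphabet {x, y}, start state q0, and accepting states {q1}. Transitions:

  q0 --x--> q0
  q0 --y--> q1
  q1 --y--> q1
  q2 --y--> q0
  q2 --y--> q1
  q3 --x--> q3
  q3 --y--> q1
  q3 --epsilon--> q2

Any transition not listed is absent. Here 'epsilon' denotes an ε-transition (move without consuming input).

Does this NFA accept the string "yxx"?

No

Start in {q0}.
Read 'y': q0→{q1}; now {q1}.
Read 'x': q1→∅; now ∅.
The set is empty and remains empty for the remaining 1 symbol.
The final set ∅ contains no accepting state.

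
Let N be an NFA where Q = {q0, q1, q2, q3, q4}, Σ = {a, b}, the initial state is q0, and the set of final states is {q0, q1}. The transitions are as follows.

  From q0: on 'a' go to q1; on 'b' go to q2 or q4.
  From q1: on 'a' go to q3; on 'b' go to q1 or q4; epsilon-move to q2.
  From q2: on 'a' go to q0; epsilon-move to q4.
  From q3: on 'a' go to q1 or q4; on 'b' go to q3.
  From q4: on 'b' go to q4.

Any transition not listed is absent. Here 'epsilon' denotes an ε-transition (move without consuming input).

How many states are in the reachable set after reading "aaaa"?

2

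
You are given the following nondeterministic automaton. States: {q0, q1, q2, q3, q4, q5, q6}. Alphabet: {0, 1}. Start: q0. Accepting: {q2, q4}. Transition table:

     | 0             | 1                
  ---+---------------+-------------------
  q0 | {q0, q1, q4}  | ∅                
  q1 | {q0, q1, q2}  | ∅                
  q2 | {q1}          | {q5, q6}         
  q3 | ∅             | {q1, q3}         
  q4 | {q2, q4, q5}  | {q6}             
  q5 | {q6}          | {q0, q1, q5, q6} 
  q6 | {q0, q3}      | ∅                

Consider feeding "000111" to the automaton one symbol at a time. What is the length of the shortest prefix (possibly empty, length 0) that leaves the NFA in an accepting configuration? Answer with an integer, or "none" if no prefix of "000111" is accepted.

1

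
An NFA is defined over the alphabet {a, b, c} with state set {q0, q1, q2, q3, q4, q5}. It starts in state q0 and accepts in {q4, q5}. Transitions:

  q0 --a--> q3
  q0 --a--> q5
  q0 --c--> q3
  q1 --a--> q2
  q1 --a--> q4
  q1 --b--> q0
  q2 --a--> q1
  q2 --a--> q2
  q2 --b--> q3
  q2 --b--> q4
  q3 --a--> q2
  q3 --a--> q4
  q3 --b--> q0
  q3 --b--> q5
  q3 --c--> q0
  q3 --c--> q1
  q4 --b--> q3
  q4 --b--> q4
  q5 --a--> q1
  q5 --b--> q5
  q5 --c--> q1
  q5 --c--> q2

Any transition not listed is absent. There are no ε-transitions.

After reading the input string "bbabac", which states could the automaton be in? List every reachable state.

∅

Start in {q0}.
Read 'b': q0→∅; now ∅.
The set is empty and remains empty for the remaining 5 symbols.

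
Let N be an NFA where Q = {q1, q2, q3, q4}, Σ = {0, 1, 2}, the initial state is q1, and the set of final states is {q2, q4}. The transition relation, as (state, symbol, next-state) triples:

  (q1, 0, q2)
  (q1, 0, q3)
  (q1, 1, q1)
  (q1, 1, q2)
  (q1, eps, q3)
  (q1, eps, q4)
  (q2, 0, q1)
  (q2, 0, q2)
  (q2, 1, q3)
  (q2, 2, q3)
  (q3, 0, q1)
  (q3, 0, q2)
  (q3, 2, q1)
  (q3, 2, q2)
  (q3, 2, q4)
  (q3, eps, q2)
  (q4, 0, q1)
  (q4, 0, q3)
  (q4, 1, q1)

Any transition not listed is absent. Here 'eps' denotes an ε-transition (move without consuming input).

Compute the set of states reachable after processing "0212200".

{q1, q2, q3, q4}

Start: ε-closure({q1}) = {q1, q2, q3, q4}.
Read '0': {q1, q2, q3, q4} → {q1, q2, q3, q4}.
Read '2': {q1, q2, q3, q4} → {q1, q2, q3, q4}.
Read '1': {q1, q2, q3, q4} → {q1, q2, q3, q4}.
Read '2': {q1, q2, q3, q4} → {q1, q2, q3, q4}.
Read '2': {q1, q2, q3, q4} → {q1, q2, q3, q4}.
Read '0': {q1, q2, q3, q4} → {q1, q2, q3, q4}.
Read '0': {q1, q2, q3, q4} → {q1, q2, q3, q4}.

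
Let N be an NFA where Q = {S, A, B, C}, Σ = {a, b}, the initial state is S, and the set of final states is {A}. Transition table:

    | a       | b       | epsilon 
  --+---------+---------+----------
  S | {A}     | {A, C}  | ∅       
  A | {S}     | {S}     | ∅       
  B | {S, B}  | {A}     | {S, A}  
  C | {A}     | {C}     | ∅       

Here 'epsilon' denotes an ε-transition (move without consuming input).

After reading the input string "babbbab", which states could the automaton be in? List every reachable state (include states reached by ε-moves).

{S, A, C}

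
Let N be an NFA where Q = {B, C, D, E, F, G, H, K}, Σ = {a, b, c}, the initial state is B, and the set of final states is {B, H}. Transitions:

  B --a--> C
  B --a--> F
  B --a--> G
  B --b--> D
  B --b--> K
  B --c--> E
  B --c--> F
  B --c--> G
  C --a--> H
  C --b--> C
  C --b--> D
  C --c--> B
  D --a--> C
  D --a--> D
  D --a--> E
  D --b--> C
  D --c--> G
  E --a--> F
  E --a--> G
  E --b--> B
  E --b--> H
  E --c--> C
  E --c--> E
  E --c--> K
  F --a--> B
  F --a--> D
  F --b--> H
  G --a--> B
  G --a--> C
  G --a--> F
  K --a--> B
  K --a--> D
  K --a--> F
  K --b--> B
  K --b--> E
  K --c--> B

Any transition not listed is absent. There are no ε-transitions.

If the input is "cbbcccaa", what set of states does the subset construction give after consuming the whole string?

Start in {B}.
Read 'c': {B} → {E, F, G}.
Read 'b': {E, F, G} → {B, H}.
Read 'b': {B, H} → {D, K}.
Read 'c': {D, K} → {B, G}.
Read 'c': {B, G} → {E, F, G}.
Read 'c': {E, F, G} → {C, E, K}.
Read 'a': {C, E, K} → {B, D, F, G, H}.
Read 'a': {B, D, F, G, H} → {B, C, D, E, F, G}.

{B, C, D, E, F, G}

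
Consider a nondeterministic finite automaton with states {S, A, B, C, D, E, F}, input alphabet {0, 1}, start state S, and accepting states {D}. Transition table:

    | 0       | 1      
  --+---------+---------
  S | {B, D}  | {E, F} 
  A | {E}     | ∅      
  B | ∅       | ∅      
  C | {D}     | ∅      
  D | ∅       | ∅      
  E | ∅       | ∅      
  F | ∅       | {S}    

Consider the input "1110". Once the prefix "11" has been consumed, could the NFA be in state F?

No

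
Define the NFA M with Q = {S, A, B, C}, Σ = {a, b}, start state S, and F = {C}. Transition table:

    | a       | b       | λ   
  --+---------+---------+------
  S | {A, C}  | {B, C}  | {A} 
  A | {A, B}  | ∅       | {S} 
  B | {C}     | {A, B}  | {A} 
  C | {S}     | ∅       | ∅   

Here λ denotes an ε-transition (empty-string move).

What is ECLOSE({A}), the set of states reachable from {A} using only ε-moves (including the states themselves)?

Begin with {A}.
ε-move A → S; add S.

{S, A}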